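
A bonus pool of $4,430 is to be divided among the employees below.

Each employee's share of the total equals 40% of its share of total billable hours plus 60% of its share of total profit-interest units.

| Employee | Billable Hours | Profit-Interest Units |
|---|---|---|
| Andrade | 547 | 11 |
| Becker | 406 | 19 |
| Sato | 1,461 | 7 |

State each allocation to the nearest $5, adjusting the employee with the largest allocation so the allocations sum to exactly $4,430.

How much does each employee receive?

Billable hours total 2,414; profit-interest units total 37.
Combined weights (40% billable hours + 60% profit-interest units): Andrade 0.2690; Becker 0.3754; Sato 0.3556.
Raw shares: Andrade 1,191.74; Becker 1,662.94; Sato 1,575.31.
Rounded to nearest $5: Andrade $1,190; Becker $1,665; Sato $1,575. Sum = $4,430.
Sum already equals the total — no adjustment.

Andrade: $1,190 | Becker: $1,665 | Sato: $1,575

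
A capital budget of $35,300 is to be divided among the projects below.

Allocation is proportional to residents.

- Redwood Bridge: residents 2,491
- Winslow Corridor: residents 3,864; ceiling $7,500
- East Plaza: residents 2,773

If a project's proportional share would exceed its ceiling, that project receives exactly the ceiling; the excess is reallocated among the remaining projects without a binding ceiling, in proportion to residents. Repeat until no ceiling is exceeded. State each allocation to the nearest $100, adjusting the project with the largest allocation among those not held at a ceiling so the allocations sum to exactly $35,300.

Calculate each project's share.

Redwood Bridge: $13,200 · Winslow Corridor: $7,500 · East Plaza: $14,600

Residents total: 9,128.
Pro-rata shares before constraints: Redwood Bridge 9,633.25; Winslow Corridor 14,942.94; East Plaza 10,723.81.
Held at cap: Winslow Corridor ($7,500); balance $27,800 reallocated over remaining residents 5,264.
Shares after redistribution: Redwood Bridge 13,155.36 → $13,200; East Plaza 14,644.64 → $14,600.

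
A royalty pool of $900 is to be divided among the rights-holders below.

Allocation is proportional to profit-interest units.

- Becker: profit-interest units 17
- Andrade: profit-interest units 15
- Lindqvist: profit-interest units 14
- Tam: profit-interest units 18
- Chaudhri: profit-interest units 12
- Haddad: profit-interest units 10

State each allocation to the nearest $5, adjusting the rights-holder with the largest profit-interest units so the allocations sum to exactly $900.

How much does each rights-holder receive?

Becker: $180; Andrade: $155; Lindqvist: $145; Tam: $190; Chaudhri: $125; Haddad: $105

Sum of profit-interest units: 17 + 15 + 14 + 18 + 12 + 10 = 86.
Raw shares: Becker 177.91; Andrade 156.98; Lindqvist 146.51; Tam 188.37; Chaudhri 125.58; Haddad 104.65.
At nearest $5: Becker $180; Andrade $155; Lindqvist $145; Tam $190; Chaudhri $125; Haddad $105. Sum = $900.
Rounded total matches; no reconciliation needed.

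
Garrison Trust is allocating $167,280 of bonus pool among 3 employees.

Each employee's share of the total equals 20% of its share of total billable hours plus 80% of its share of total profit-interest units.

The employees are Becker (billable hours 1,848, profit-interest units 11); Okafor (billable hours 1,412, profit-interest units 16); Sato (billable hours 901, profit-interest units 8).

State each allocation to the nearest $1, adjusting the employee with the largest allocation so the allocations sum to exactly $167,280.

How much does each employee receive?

Becker: $56,918; Okafor: $72,529; Sato: $37,833

Billable hours total 4,161; profit-interest units total 35.
Combined weights (20% billable hours + 80% profit-interest units): Becker 0.3403; Okafor 0.4336; Sato 0.2262.
Raw shares: Becker 56,917.58; Okafor 72,529.70; Sato 37,832.72.
After rounding ($1): Becker $56,918; Okafor $72,530; Sato $37,833. Sum = $167,281.
Difference $167,280 − $167,281 = −$1 applied to largest allocation (Okafor): Okafor becomes $72,529.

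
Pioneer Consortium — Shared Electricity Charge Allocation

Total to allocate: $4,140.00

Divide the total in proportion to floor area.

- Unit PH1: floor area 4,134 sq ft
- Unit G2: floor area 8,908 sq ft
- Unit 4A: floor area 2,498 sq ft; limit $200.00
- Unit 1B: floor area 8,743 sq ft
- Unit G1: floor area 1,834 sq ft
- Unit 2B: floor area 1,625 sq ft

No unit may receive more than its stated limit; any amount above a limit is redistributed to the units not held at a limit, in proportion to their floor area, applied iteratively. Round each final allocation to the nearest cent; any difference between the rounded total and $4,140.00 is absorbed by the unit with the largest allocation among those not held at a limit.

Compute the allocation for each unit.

Unit PH1: $645.22 | Unit G2: $1,390.34 | Unit 4A: $200.00 | Unit 1B: $1,364.58 | Unit G1: $286.24 | Unit 2B: $253.62

Total floor area = 27,742.
Unconstrained shares: Unit PH1 616.9260; Unit G2 1,329.3605; Unit 4A 372.7821; Unit 1B 1,304.7372; Unit G1 273.6919; Unit 2B 242.5023.
Capped: Unit 4A ($200.00); residual $3,940.00 reallocated over remaining floor area 25,244.
Redistributed shares: Unit PH1 645.2210 → $645.22; Unit G2 1,390.3312 → $1,390.33; Unit 1B 1,364.5785 → $1,364.58; Unit G1 286.2447 → $286.24; Unit 2B 253.6246 → $253.62.
Rounding difference +$0.01 applied to Unit G2 → $1,390.34.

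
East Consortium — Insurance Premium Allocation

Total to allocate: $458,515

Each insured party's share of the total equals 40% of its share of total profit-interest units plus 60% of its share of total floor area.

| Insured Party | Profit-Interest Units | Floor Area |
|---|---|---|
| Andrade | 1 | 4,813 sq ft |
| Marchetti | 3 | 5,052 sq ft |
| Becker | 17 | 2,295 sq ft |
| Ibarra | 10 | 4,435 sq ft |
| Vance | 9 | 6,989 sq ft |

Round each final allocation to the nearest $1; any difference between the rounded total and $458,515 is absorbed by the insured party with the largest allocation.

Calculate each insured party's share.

Andrade: $60,729; Marchetti: $72,687; Becker: $104,719; Ibarra: $97,586; Vance: $122,794

Totals — profit-interest units 40, floor area 23,584.
Blended shares (40% profit-interest units + 60% floor area): Andrade 0.1324; Marchetti 0.1585; Becker 0.2284; Ibarra 0.2128; Vance 0.2678.
Pro-rata amounts: Andrade 60,729.13; Marchetti 72,687.38; Becker 104,718.88; Ibarra 97,586.08; Vance 122,793.52.
After rounding ($1): Andrade $60,729; Marchetti $72,687; Becker $104,719; Ibarra $97,586; Vance $122,794. Sum = $458,515.
Rounded total matches; no reconciliation needed.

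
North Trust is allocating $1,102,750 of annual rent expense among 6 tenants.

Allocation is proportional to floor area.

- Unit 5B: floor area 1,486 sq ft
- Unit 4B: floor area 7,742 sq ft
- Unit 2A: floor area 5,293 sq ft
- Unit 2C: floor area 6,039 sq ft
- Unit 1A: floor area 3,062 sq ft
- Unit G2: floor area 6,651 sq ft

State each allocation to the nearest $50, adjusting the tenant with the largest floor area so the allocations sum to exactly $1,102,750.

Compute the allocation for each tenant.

Unit 5B: $54,150 | Unit 4B: $282,000 | Unit 2A: $192,800 | Unit 2C: $220,000 | Unit 1A: $111,550 | Unit G2: $242,250

Sum of floor area: 1,486 + 7,742 + 5,293 + 6,039 + 3,062 + 6,651 = 30,273.
Proportional shares: Unit 5B 54,130.30; Unit 4B 282,016.67; Unit 2A 192,807.31; Unit 2C 219,981.74; Unit 1A 111,539.01; Unit G2 242,274.97.
Rounded to nearest $50: Unit 5B $54,150; Unit 4B $282,000; Unit 2A $192,800; Unit 2C $220,000; Unit 1A $111,550; Unit G2 $242,250. Sum = $1,102,750.
Sum already equals the total — no adjustment.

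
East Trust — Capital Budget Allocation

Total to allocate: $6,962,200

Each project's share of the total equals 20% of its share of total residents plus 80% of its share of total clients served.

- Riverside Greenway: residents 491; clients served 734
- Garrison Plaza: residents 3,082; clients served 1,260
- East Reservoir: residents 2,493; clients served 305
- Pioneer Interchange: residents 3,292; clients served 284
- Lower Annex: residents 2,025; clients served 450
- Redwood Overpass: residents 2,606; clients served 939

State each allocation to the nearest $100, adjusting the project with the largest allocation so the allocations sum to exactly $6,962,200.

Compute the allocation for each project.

Totals — residents 13,989, clients served 3,972.
Blended shares (20% residents + 80% clients served): Riverside Greenway 0.1549; Garrison Plaza 0.2978; East Reservoir 0.0971; Pioneer Interchange 0.1043; Lower Annex 0.1196; Redwood Overpass 0.2264.
Raw shares: Riverside Greenway 1,078,129.01; Garrison Plaza 2,073,619.05; East Reservoir 675,836.77; Pioneer Interchange 725,920.43; Lower Annex 832,579.98; Redwood Overpass 1,576,114.76.
At nearest $100: Riverside Greenway $1,078,100; Garrison Plaza $2,073,600; East Reservoir $675,800; Pioneer Interchange $725,900; Lower Annex $832,600; Redwood Overpass $1,576,100. Sum = $6,962,100.
Difference $6,962,200 − $6,962,100 = +$100 applied to largest allocation (Garrison Plaza): Garrison Plaza becomes $2,073,700.

Riverside Greenway: $1,078,100 | Garrison Plaza: $2,073,700 | East Reservoir: $675,800 | Pioneer Interchange: $725,900 | Lower Annex: $832,600 | Redwood Overpass: $1,576,100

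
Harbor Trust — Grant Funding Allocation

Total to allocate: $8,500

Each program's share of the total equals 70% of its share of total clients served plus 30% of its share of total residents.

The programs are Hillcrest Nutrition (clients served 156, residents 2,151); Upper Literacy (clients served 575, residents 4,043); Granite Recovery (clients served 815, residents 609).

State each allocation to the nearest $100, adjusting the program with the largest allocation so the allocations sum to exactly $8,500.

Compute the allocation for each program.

Hillcrest Nutrition: $1,400; Upper Literacy: $3,700; Granite Recovery: $3,400

Clients served total 1,546; residents total 6,803.
Composite weights (70% clients served + 30% residents): Hillcrest Nutrition 0.1655; Upper Literacy 0.4386; Granite Recovery 0.3959.
Raw shares: Hillcrest Nutrition 1,406.66; Upper Literacy 3,728.43; Granite Recovery 3,364.92.
After rounding ($100): Hillcrest Nutrition $1,400; Upper Literacy $3,700; Granite Recovery $3,400. Sum = $8,500.
Sum already equals the total — no adjustment.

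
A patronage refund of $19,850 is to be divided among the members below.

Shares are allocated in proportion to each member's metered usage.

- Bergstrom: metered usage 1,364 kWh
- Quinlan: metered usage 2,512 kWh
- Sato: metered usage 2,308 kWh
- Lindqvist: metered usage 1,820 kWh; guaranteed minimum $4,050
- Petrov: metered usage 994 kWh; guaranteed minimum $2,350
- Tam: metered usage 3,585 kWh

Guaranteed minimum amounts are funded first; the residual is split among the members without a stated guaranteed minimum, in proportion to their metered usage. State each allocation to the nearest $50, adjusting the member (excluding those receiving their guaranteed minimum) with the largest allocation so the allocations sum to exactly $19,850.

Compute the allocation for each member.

Bergstrom: $1,900 | Quinlan: $3,450 | Sato: $3,200 | Lindqvist: $4,050 | Petrov: $2,350 | Tam: $4,900

Fund the minimums — Lindqvist $4,050; Petrov $2,350. Residual $13,450.
Residual split over remaining metered usage 9,769: Bergstrom 1,877.96 → $1,900; Quinlan 3,458.53 → $3,450; Sato 3,177.66 → $3,200; Tam 4,935.84 → $4,950.
Rounding difference −$50 applied to Tam → $4,900.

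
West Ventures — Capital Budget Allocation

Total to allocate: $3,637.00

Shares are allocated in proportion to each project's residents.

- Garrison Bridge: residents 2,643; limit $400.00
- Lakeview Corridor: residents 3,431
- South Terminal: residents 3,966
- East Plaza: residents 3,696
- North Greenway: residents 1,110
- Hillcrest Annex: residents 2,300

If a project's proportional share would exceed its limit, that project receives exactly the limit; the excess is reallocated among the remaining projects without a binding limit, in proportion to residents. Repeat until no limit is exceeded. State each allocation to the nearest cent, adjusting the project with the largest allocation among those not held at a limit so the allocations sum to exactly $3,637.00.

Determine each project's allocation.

Garrison Bridge: $400.00; Lakeview Corridor: $765.78; South Terminal: $885.19; East Plaza: $824.93; North Greenway: $247.75; Hillcrest Annex: $513.35

Combined residents = 17,146.
Proportional shares (ignoring caps): Garrison Bridge 560.6317; Lakeview Corridor 727.7818; South Terminal 841.2657; East Plaza 783.9935; North Greenway 235.4526; Hillcrest Annex 487.8747.
Held at cap: Garrison Bridge ($400.00); remaining pool $3,237.00 reallocated over remaining residents 14,503.
Redistributed shares: Lakeview Corridor 765.7827 → $765.78; South Terminal 885.1922 → $885.19; East Plaza 824.9295 → $824.93; North Greenway 247.7467 → $247.75; Hillcrest Annex 513.3490 → $513.35.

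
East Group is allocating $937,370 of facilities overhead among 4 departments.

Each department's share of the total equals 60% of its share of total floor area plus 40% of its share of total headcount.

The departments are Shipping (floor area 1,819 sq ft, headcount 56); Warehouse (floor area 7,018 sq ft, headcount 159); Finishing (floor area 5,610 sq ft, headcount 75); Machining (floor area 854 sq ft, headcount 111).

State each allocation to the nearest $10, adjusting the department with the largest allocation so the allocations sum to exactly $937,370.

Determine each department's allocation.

Shipping: $119,220; Warehouse: $406,630; Finishing: $276,340; Machining: $135,180

Totals — floor area 15,301, headcount 401.
Combined weights (60% floor area + 40% headcount): Shipping 0.1272; Warehouse 0.4338; Finishing 0.2948; Machining 0.1442.
Proportional shares: Shipping 119,223.17; Warehouse 406,632.22; Finishing 276,335.35; Machining 135,179.25.
At nearest $10: Shipping $119,220; Warehouse $406,630; Finishing $276,340; Machining $135,180. Sum = $937,370.
Rounded total matches; no reconciliation needed.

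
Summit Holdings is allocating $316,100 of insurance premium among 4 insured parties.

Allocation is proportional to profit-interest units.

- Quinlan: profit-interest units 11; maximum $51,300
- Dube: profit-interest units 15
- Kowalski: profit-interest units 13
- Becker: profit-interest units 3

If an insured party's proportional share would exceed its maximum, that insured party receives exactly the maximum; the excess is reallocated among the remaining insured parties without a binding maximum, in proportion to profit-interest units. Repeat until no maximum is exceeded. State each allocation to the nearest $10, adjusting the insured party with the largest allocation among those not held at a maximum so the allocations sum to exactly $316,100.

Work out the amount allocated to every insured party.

Quinlan: $51,300 | Dube: $128,120 | Kowalski: $111,050 | Becker: $25,630

Total profit-interest units = 42.
Unconstrained shares: Quinlan 82,788.10; Dube 112,892.86; Kowalski 97,840.48; Becker 22,578.57.
Capped: Quinlan ($51,300); remaining pool $264,800 reallocated over remaining profit-interest units 31.
Remaining shares: Dube 128,129.03 → $128,130; Kowalski 111,045.16 → $111,050; Becker 25,625.81 → $25,630.
Rounding difference −$10 applied to Dube → $128,120.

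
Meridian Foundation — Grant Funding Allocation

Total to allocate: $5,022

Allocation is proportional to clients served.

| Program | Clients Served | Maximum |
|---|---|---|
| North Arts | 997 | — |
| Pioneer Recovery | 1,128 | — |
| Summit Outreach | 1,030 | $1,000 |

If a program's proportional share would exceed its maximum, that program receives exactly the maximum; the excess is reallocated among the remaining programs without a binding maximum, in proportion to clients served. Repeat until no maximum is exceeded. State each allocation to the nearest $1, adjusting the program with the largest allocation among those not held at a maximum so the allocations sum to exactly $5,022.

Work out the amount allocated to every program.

North Arts: $1,887; Pioneer Recovery: $2,135; Summit Outreach: $1,000

Sum of clients served: 3,155.
Pro-rata shares before constraints: North Arts 1,586.98; Pioneer Recovery 1,795.504; Summit Outreach 1,639.51.
Held at cap: Summit Outreach ($1,000); residual $4,022 reallocated over remaining clients served 2,125.
Redistributed shares: North Arts 1,887.03 → $1,887; Pioneer Recovery 2,134.97 → $2,135.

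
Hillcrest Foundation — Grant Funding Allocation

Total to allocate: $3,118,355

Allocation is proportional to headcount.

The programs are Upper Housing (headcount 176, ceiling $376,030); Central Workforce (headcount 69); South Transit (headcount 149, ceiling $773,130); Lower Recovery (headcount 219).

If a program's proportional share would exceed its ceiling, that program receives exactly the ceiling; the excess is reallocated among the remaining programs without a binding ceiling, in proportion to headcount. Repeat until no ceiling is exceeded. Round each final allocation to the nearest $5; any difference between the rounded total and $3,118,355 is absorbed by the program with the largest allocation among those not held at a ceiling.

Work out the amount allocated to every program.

Total headcount = 613.
Unconstrained shares: Upper Housing 895,318.89; Central Workforce 351,005.70; South Transit 757,968.83; Lower Recovery 1,114,061.57.
Capped: Upper Housing ($376,030); balance $2,742,325 reallocated over remaining headcount 437.
Capped: South Transit ($773,130); balance $1,969,195 reallocated over remaining headcount 288.
Redistributed shares: Central Workforce 471,786.30 → $471,785; Lower Recovery 1,497,408.70 → $1,497,410.

Upper Housing: $376,030 | Central Workforce: $471,785 | South Transit: $773,130 | Lower Recovery: $1,497,410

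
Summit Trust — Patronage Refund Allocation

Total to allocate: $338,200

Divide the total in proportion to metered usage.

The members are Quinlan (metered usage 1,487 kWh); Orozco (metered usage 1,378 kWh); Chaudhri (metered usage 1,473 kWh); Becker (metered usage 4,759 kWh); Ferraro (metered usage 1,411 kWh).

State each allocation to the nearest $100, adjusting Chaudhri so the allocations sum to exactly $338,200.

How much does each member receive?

Quinlan: $47,900 · Orozco: $44,400 · Chaudhri: $47,300 · Becker: $153,200 · Ferraro: $45,400

Combined metered usage = 10,508.
Raw shares: Quinlan 1,487/10,508 × $338,200 = 47,859.10; Orozco 1,378/10,508 × $338,200 = 44,350.93; Chaudhri 1,473/10,508 × $338,200 = 47,408.51; Becker 4,759/10,508 × $338,200 = 153,168.42; Ferraro 1,411/10,508 × $338,200 = 45,413.04.
After rounding ($100): Quinlan $47,900; Orozco $44,400; Chaudhri $47,400; Becker $153,200; Ferraro $45,400. Sum = $338,300.
Difference $338,200 − $338,300 = −$100 applied to Chaudhri: Chaudhri becomes $47,300.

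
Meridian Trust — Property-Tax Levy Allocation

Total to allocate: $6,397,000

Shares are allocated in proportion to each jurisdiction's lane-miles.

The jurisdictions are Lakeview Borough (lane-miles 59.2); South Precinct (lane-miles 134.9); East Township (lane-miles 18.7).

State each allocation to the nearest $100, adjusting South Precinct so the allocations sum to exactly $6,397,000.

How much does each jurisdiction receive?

Lakeview Borough: $1,779,600 · South Precinct: $4,055,300 · East Township: $562,100

Combined lane-miles = 212.8.
Unrounded shares: Lakeview Borough 59.2/212.8 × $6,397,000 = 1,779,616.54; South Precinct 134.9/212.8 × $6,397,000 = 4,055,241.07; East Township 18.7/212.8 × $6,397,000 = 562,142.39.
At nearest $100: Lakeview Borough $1,779,600; South Precinct $4,055,200; East Township $562,100. Sum = $6,396,900.
Difference $6,397,000 − $6,396,900 = +$100 applied to South Precinct: South Precinct becomes $4,055,300.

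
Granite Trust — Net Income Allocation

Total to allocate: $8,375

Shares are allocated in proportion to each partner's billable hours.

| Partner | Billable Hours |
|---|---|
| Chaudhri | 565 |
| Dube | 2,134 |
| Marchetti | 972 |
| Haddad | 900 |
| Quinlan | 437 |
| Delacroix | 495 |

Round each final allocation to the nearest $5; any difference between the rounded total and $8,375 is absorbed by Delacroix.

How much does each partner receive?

Chaudhri: $860 | Dube: $3,250 | Marchetti: $1,480 | Haddad: $1,370 | Quinlan: $665 | Delacroix: $750

Billable hours total: 5,503.
Raw shares: Chaudhri 565/5,503 × $8,375 = 859.87; Dube 2,134/5,503 × $8,375 = 3,247.73; Marchetti 972/5,503 × $8,375 = 1,479.28; Haddad 900/5,503 × $8,375 = 1,369.71; Quinlan 437/5,503 × $8,375 = 665.07; Delacroix 495/5,503 × $8,375 = 753.34.
At nearest $5: Chaudhri $860; Dube $3,250; Marchetti $1,480; Haddad $1,370; Quinlan $665; Delacroix $755. Sum = $8,380.
Difference $8,375 − $8,380 = −$5 applied to Delacroix: Delacroix becomes $750.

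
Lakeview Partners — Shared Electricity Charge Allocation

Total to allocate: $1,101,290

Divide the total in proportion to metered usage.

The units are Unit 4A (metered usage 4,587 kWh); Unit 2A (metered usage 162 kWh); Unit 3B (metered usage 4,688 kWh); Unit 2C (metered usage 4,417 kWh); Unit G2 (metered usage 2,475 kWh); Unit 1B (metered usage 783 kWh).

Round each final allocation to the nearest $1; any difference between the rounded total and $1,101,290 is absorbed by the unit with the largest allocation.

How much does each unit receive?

Sum of metered usage: 17,112.
Raw shares: Unit 4A 4,587/17,112 × $1,101,290 = 295,209.05; Unit 2A 162/17,112 × $1,101,290 = 10,425.96; Unit 3B 4,688/17,112 × $1,101,290 = 301,709.18; Unit 2C 4,417/17,112 × $1,101,290 = 284,268.23; Unit G2 2,475/17,112 × $1,101,290 = 159,285.46; Unit 1B 783/17,112 × $1,101,290 = 50,392.13.
At nearest $1: Unit 4A $295,209; Unit 2A $10,426; Unit 3B $301,709; Unit 2C $284,268; Unit G2 $159,285; Unit 1B $50,392. Sum = $1,101,289.
Difference $1,101,290 − $1,101,289 = +$1 applied to largest allocation (Unit 3B): Unit 3B becomes $301,710.

Unit 4A: $295,209 · Unit 2A: $10,426 · Unit 3B: $301,710 · Unit 2C: $284,268 · Unit G2: $159,285 · Unit 1B: $50,392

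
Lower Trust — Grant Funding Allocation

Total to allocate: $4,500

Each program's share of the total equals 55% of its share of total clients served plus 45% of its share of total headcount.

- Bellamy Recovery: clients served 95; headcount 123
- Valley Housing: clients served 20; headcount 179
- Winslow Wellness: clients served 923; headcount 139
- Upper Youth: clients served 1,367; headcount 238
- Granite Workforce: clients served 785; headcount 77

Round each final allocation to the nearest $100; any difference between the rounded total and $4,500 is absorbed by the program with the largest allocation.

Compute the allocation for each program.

Totals — clients served 3,190, headcount 756.
Composite weights (55% clients served + 45% headcount): Bellamy Recovery 0.0896; Valley Housing 0.1100; Winslow Wellness 0.2419; Upper Youth 0.3774; Granite Workforce 0.1812.
Pro-rata amounts: Bellamy Recovery 403.17; Valley Housing 494.98; Winslow Wellness 1,088.44; Upper Youth 1,698.10; Granite Workforce 815.30.
At nearest $100: Bellamy Recovery $400; Valley Housing $500; Winslow Wellness $1,100; Upper Youth $1,700; Granite Workforce $800. Sum = $4,500.
No rounding difference to absorb.

Bellamy Recovery: $400 | Valley Housing: $500 | Winslow Wellness: $1,100 | Upper Youth: $1,700 | Granite Workforce: $800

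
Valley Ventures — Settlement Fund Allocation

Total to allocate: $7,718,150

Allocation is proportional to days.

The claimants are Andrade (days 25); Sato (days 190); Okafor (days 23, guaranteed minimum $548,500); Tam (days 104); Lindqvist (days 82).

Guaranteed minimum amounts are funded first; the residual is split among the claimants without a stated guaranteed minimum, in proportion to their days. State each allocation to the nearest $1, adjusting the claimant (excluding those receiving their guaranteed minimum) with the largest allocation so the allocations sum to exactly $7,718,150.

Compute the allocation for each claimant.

Fund the minimums — Okafor $548,500. Residual $7,169,650.
Residual split over remaining days 401: Andrade 446,985.66 → $446,986; Sato 3,397,091.02 → $3,397,091; Tam 1,859,460.35 → $1,859,460; Lindqvist 1,466,112.97 → $1,466,113.

Andrade: $446,986; Sato: $3,397,091; Okafor: $548,500; Tam: $1,859,460; Lindqvist: $1,466,113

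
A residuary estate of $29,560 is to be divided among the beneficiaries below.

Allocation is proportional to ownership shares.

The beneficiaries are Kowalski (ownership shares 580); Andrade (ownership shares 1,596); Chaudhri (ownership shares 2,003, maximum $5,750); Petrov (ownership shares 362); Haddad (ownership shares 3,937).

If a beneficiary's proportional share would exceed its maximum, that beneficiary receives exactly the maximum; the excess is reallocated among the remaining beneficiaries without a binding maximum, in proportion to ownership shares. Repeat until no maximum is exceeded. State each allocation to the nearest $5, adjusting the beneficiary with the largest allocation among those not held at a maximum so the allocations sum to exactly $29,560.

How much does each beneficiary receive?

Kowalski: $2,135; Andrade: $5,870; Chaudhri: $5,750; Petrov: $1,330; Haddad: $14,475

Ownership shares total: 8,478.
Unconstrained shares: Kowalski 2,022.27; Andrade 5,564.73; Chaudhri 6,983.80; Petrov 1,262.18; Haddad 13,727.03.
Cap binds for Chaudhri ($5,750); residual $23,810 reallocated over remaining ownership shares 6,475.
Remaining shares: Kowalski 2,132.79 → $2,135; Andrade 5,868.84 → $5,870; Petrov 1,331.15 → $1,330; Haddad 14,477.22 → $14,475.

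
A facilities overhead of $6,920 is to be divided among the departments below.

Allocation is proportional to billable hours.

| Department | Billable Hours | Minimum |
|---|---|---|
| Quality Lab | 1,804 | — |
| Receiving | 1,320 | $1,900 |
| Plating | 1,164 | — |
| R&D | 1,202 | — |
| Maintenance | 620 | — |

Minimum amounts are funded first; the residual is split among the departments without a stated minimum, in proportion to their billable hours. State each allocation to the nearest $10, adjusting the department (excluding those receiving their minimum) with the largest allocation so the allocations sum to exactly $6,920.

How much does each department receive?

Fund the minimums — Receiving $1,900. Remaining pool $5,020.
Remaining pool split over remaining billable hours 4,790: Quality Lab 1,890.62 → $1,890; Plating 1,219.89 → $1,220; R&D 1,259.72 → $1,260; Maintenance 649.77 → $650.

Quality Lab: $1,890 · Receiving: $1,900 · Plating: $1,220 · R&D: $1,260 · Maintenance: $650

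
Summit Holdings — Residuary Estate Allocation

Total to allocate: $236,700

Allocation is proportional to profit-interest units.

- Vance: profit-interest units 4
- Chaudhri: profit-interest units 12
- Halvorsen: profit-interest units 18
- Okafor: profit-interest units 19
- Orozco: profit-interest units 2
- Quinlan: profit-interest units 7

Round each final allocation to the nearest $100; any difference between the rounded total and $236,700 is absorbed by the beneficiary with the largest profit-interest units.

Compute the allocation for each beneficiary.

Total profit-interest units = 62.
Unrounded shares: Vance 4/62 × $236,700 = 15,270.97; Chaudhri 12/62 × $236,700 = 45,812.90; Halvorsen 18/62 × $236,700 = 68,719.35; Okafor 19/62 × $236,700 = 72,537.10; Orozco 2/62 × $236,700 = 7,635.48; Quinlan 7/62 × $236,700 = 26,724.19.
At nearest $100: Vance $15,300; Chaudhri $45,800; Halvorsen $68,700; Okafor $72,500; Orozco $7,600; Quinlan $26,700. Sum = $236,600.
Difference $236,700 − $236,600 = +$100 applied to largest profit-interest units (Okafor): Okafor becomes $72,600.

Vance: $15,300 | Chaudhri: $45,800 | Halvorsen: $68,700 | Okafor: $72,600 | Orozco: $7,600 | Quinlan: $26,700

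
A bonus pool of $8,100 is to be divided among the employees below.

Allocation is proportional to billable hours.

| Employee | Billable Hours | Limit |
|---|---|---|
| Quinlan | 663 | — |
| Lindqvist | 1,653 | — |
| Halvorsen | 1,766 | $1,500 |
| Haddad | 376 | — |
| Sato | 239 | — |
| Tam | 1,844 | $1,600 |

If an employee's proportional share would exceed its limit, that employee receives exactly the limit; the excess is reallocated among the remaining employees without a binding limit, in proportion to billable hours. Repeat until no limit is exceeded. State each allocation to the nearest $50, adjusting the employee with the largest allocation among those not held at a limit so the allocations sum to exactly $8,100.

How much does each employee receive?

Billable hours total: 6,541.
Unconstrained shares: Quinlan 821.02; Lindqvist 2,046.98; Halvorsen 2,186.91; Haddad 465.62; Sato 295.96; Tam 2,283.50.
Capped: Halvorsen ($1,500), Tam ($1,600); balance $5,000 reallocated over remaining billable hours 2,931.
Remaining shares: Quinlan 1,131.01 → $1,150; Lindqvist 2,819.86 → $2,800; Haddad 641.42 → $650; Sato 407.71 → $400.

Quinlan: $1,150; Lindqvist: $2,800; Halvorsen: $1,500; Haddad: $650; Sato: $400; Tam: $1,600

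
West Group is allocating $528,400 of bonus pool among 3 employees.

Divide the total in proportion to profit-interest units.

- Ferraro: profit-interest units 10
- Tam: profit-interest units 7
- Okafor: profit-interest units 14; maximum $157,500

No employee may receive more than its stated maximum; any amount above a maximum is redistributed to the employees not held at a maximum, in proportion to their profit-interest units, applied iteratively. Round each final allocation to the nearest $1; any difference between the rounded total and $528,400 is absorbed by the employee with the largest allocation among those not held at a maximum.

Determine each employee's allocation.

Ferraro: $218,176 · Tam: $152,724 · Okafor: $157,500

Total profit-interest units = 31.
Pro-rata shares before constraints: Ferraro 170,451.61; Tam 119,316.13; Okafor 238,632.26.
Held at cap: Okafor ($157,500); residual $370,900 reallocated over remaining profit-interest units 17.
Redistributed shares: Ferraro 218,176.47 → $218,176; Tam 152,723.53 → $152,724.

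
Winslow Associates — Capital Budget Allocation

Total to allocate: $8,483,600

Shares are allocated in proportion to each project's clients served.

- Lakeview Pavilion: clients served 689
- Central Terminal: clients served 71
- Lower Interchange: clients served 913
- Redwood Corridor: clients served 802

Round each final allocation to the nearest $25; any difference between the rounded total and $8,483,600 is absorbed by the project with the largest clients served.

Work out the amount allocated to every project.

Sum of clients served: 689 + 71 + 913 + 802 = 2,475.
Pro-rata amounts: Lakeview Pavilion 2,361,697.13; Central Terminal 243,367.92; Lower Interchange 3,129,505.78; Redwood Corridor 2,749,029.17.
After rounding ($25): Lakeview Pavilion $2,361,700; Central Terminal $243,375; Lower Interchange $3,129,500; Redwood Corridor $2,749,025. Sum = $8,483,600.
No rounding difference to absorb.

Lakeview Pavilion: $2,361,700; Central Terminal: $243,375; Lower Interchange: $3,129,500; Redwood Corridor: $2,749,025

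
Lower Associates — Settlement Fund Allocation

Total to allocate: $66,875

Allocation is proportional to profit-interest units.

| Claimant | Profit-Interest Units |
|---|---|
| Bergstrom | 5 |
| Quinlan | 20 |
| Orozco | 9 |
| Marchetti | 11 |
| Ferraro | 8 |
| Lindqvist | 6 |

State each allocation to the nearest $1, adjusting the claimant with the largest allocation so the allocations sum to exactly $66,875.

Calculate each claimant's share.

Bergstrom: $5,667 · Quinlan: $22,670 · Orozco: $10,201 · Marchetti: $12,468 · Ferraro: $9,068 · Lindqvist: $6,801

Combined profit-interest units = 59.
Unrounded shares: Bergstrom 5/59 × $66,875 = 5,667.37; Quinlan 20/59 × $66,875 = 22,669.49; Orozco 9/59 × $66,875 = 10,201.27; Marchetti 11/59 × $66,875 = 12,468.22; Ferraro 8/59 × $66,875 = 9,067.80; Lindqvist 6/59 × $66,875 = 6,800.85.
After rounding ($1): Bergstrom $5,667; Quinlan $22,669; Orozco $10,201; Marchetti $12,468; Ferraro $9,068; Lindqvist $6,801. Sum = $66,874.
Difference $66,875 − $66,874 = +$1 applied to largest allocation (Quinlan): Quinlan becomes $22,670.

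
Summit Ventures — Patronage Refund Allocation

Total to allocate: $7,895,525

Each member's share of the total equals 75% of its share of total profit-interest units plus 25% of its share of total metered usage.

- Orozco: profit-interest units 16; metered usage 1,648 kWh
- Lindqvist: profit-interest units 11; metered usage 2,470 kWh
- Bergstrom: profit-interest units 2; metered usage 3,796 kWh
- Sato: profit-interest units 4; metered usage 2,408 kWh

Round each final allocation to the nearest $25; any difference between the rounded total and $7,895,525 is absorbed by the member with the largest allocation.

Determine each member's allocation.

Orozco: $3,186,250 | Lindqvist: $2,446,225 | Bergstrom: $1,084,800 | Sato: $1,178,250

Totals — profit-interest units 33, metered usage 10,322.
Combined weights (75% profit-interest units + 25% metered usage): Orozco 0.4036; Lindqvist 0.3098; Bergstrom 0.1374; Sato 0.1492.
Proportional shares: Orozco 3,186,247.87; Lindqvist 2,446,220.59; Bergstrom 1,084,798.49; Sato 1,178,258.05.
Rounded to nearest $25: Orozco $3,186,250; Lindqvist $2,446,225; Bergstrom $1,084,800; Sato $1,178,250. Sum = $7,895,525.
Sum already equals the total — no adjustment.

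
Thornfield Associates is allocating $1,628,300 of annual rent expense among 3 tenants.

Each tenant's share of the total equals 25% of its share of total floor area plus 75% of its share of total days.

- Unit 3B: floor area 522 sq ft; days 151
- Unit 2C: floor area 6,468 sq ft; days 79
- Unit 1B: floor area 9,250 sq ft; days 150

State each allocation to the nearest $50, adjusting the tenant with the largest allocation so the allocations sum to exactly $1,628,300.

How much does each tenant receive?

Unit 3B: $498,350 · Unit 2C: $416,000 · Unit 1B: $713,950

Totals — floor area 16,240, days 380.
Composite weights (25% floor area + 75% days): Unit 3B 0.3061; Unit 2C 0.2555; Unit 1B 0.4384.
Unrounded shares: Unit 3B 498,360.80; Unit 2C 416,014.40; Unit 1B 713,924.80.
At nearest $50: Unit 3B $498,350; Unit 2C $416,000; Unit 1B $713,900. Sum = $1,628,250.
Difference $1,628,300 − $1,628,250 = +$50 applied to largest allocation (Unit 1B): Unit 1B becomes $713,950.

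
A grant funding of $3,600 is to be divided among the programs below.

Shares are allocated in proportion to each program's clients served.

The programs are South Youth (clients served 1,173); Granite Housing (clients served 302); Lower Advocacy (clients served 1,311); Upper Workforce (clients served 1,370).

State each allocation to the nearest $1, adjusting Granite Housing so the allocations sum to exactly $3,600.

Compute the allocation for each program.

South Youth: $1,016 | Granite Housing: $261 | Lower Advocacy: $1,136 | Upper Workforce: $1,187

Total clients served = 4,156.
Unrounded shares: South Youth 1,173/4,156 × $3,600 = 1,016.07; Granite Housing 302/4,156 × $3,600 = 261.60; Lower Advocacy 1,311/4,156 × $3,600 = 1,135.61; Upper Workforce 1,370/4,156 × $3,600 = 1,186.72.
Rounded to nearest $1: South Youth $1,016; Granite Housing $262; Lower Advocacy $1,136; Upper Workforce $1,187. Sum = $3,601.
Difference $3,600 − $3,601 = −$1 applied to Granite Housing: Granite Housing becomes $261.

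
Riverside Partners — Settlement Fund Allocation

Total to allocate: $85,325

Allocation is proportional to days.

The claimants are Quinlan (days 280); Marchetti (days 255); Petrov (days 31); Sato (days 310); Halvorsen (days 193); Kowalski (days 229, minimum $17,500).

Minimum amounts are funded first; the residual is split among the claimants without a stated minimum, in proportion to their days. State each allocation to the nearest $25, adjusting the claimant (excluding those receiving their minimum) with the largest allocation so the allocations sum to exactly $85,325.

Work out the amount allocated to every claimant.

Minimums first: Kowalski $17,500. Balance $67,825.
Balance split over remaining days 1,069: Quinlan 17,765.20 → $17,775; Marchetti 16,179.02 → $16,175; Petrov 1,966.86 → $1,975; Sato 19,668.62 → $19,675; Halvorsen 12,245.30 → $12,250.
Rounding difference −$25 applied to Sato → $19,650.

Quinlan: $17,775 · Marchetti: $16,175 · Petrov: $1,975 · Sato: $19,650 · Halvorsen: $12,250 · Kowalski: $17,500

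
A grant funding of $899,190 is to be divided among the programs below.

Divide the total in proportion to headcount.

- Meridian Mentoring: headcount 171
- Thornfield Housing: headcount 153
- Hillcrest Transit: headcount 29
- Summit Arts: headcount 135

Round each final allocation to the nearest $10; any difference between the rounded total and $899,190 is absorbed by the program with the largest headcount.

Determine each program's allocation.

Headcount total: 488.
Unrounded shares: Meridian Mentoring 171/488 × $899,190 = 315,085.02; Thornfield Housing 153/488 × $899,190 = 281,918.18; Hillcrest Transit 29/488 × $899,190 = 53,435.47; Summit Arts 135/488 × $899,190 = 248,751.33.
Rounded to nearest $10: Meridian Mentoring $315,090; Thornfield Housing $281,920; Hillcrest Transit $53,440; Summit Arts $248,750. Sum = $899,200.
Difference $899,190 − $899,200 = −$10 applied to largest headcount (Meridian Mentoring): Meridian Mentoring becomes $315,080.

Meridian Mentoring: $315,080; Thornfield Housing: $281,920; Hillcrest Transit: $53,440; Summit Arts: $248,750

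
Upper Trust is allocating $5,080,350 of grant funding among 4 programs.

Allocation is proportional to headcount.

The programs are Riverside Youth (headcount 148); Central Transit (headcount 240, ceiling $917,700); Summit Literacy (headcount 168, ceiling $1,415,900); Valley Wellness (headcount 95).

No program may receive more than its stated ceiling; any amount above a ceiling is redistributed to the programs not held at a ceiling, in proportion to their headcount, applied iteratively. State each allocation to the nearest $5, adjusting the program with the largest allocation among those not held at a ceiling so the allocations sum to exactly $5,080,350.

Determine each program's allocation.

Combined headcount = 651.
Pro-rata shares before constraints: Riverside Youth 1,154,979.72; Central Transit 1,872,940.09; Summit Literacy 1,311,058.06; Valley Wellness 741,372.12.
Capped: Central Transit ($917,700); balance $4,162,650 reallocated over remaining headcount 411.
Capped: Summit Literacy ($1,415,900); balance $2,746,750 reallocated over remaining headcount 243.
Shares after redistribution: Riverside Youth 1,672,917.70 → $1,672,920; Valley Wellness 1,073,832.30 → $1,073,830.

Riverside Youth: $1,672,920 · Central Transit: $917,700 · Summit Literacy: $1,415,900 · Valley Wellness: $1,073,830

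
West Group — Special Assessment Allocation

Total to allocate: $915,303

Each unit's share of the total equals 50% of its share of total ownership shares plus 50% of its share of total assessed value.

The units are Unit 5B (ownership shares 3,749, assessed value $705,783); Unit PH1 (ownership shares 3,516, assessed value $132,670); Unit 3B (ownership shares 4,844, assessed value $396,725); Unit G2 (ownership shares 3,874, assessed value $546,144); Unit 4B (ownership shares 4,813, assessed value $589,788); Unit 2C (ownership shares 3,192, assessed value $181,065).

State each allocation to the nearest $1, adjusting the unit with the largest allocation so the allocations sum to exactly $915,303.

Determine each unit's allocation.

Unit 5B: $198,084; Unit PH1: $90,870; Unit 3B: $163,556; Unit G2: $171,843; Unit 4B: $197,584; Unit 2C: $93,366

Ownership shares total 23,988; assessed value total 2,552,175.
Blended shares (50% ownership shares + 50% assessed value): Unit 5B 0.2164; Unit PH1 0.0993; Unit 3B 0.1787; Unit G2 0.1877; Unit 4B 0.2159; Unit 2C 0.1020.
Proportional shares: Unit 5B 198,084.498; Unit PH1 90,869.63; Unit 3B 163,555.56; Unit G2 171,843.11; Unit 4B 197,583.85; Unit 2C 93,366.35.
After rounding ($1): Unit 5B $198,084; Unit PH1 $90,870; Unit 3B $163,556; Unit G2 $171,843; Unit 4B $197,584; Unit 2C $93,366. Sum = $915,303.
Sum already equals the total — no adjustment.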